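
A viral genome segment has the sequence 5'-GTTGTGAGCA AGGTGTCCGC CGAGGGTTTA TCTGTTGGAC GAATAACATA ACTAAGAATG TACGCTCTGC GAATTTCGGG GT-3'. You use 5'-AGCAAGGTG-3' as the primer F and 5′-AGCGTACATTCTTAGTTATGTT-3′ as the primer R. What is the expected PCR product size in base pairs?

Scanning the template, AGCAAGGTG occurs at positions 7–15; this primer anneals to the bottom strand there with its 3' end pointing downstream.
Reverse complement of the reverse primer: AACATAACTAAGAATGTACGCT. This occurs on the top strand at positions 45–66.
Amplicon spans positions 7–66: 60 bp.

60 bp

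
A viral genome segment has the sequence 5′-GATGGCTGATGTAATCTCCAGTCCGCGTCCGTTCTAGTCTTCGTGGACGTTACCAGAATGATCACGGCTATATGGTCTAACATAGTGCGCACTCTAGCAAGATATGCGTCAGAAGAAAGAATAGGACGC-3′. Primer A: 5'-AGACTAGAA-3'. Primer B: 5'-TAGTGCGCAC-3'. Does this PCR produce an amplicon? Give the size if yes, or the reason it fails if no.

No product — the primers' 3' ends point away from each other.

Primer A (AGACTAGAA) has reverse complement TTCTAGTCT, which matches the top strand at positions 32–40; primer A anneals to the top strand there with its 3' end pointing upstream toward position 32.
Primer B (TAGTGCGCAC) matches the top strand directly at positions 83–92; it anneals to the bottom strand with its 3' end pointing downstream toward position 92.
The 3' ends diverge (primer A extends toward position 1, primer B toward position 129), so the primers never converge on a shared product.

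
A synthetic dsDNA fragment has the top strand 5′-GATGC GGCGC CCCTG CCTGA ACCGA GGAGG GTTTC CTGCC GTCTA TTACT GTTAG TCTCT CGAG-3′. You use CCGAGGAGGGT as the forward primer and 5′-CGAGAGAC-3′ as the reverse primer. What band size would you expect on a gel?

The forward primer matches the template at positions 22–32.
Reverse complement of the reverse primer: GTCTCTCG. This occurs on the top strand at positions 55–62.
The product runs from position 22 to position 62, so its length is 62 − 22 + 1 = 41 bp.

41 bp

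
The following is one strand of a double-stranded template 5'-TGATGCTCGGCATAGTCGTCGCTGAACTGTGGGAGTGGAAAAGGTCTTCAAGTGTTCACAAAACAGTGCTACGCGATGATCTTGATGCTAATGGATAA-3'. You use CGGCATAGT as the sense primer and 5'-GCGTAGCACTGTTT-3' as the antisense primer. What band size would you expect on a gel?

The forward primer matches the template at positions 8–16.
The reverse primer's reverse complement is AAACAGTGCTACGC, which matches the template at positions 61–74.
The product runs from position 8 to position 74, so its length is 74 − 8 + 1 = 67 bp.

67 bp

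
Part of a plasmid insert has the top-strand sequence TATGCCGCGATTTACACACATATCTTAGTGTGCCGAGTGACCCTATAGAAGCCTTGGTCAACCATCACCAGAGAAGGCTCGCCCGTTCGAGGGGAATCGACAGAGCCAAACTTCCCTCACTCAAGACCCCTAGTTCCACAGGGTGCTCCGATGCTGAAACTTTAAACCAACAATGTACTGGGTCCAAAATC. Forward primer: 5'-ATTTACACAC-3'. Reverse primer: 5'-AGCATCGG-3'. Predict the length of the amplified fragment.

146 bp

Scanning the template, ATTTACACAC occurs at positions 10–19; this primer anneals to the bottom strand there with its 3' end pointing downstream.
Taking the reverse complement of AGCATCGG gives CCGATGCT, found at positions 148–155 on the template; the primer anneals here to the top strand with its 3' end pointing upstream.
Amplicon spans positions 10–155: 146 bp.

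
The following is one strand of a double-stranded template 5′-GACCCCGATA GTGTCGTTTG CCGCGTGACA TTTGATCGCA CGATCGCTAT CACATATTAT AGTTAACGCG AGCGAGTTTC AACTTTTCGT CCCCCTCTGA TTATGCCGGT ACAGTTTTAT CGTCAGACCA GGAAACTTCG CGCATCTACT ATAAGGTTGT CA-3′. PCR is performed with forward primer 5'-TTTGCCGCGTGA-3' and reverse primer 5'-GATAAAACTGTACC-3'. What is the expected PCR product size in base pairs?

The forward primer matches the template at positions 17–28.
Taking the reverse complement of GATAAAACTGTACC gives GGTACAGTTTTATC, found at positions 108–121 on the template; the primer anneals here to the top strand with its 3' end pointing upstream.
Product length = (reverse-primer end) − (forward-primer start) + 1 = 121 − 17 + 1 = 105 bp.

105 bp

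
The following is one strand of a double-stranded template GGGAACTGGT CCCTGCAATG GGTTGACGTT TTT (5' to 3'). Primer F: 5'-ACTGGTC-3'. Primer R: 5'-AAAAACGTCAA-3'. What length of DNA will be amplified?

29 bp

Forward primer ACTGGTC is found on the top strand at positions 5–11.
Reverse complement of the reverse primer: TTGACGTTTTT. This occurs on the top strand at positions 23–33.
Amplicon spans positions 5–33: 29 bp.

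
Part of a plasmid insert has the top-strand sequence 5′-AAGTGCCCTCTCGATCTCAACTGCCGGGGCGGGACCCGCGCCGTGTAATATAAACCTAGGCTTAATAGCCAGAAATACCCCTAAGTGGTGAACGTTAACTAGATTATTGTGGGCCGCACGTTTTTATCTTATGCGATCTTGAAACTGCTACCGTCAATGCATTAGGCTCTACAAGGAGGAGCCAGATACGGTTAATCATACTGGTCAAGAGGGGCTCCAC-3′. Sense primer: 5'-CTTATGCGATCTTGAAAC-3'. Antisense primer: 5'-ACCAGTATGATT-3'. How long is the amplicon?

78 bp

The forward primer matches the template at positions 128–145.
The reverse primer's reverse complement is AATCATACTGGT, which matches the template at positions 194–205.
Product length = (reverse-primer end) − (forward-primer start) + 1 = 205 − 128 + 1 = 78 bp.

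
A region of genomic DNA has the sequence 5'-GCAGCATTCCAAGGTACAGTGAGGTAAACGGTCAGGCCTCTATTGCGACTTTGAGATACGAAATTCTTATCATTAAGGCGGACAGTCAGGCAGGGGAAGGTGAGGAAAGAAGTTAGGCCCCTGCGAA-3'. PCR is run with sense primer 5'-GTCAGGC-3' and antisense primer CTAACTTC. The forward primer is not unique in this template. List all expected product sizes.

The forward primer GTCAGGC matches the top strand at positions 31–37, 85–91.
The reverse primer's reverse complement is GAAGTTAG, matching at positions 109–116.
Each forward site pairs with the reverse site to give a product ending at position 116: sizes 86, 32 bp.

86 bp, 32 bp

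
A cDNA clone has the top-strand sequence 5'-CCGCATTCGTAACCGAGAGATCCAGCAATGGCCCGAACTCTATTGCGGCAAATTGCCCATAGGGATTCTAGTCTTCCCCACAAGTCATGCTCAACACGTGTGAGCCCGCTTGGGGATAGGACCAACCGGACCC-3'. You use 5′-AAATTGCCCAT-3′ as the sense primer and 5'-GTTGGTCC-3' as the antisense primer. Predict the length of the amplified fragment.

77 bp

Forward primer AAATTGCCCAT is found on the top strand at positions 50–60.
Taking the reverse complement of GTTGGTCC gives GGACCAAC, found at positions 119–126 on the template; the primer anneals here to the top strand with its 3' end pointing upstream.
The product runs from position 50 to position 126, so its length is 126 − 50 + 1 = 77 bp.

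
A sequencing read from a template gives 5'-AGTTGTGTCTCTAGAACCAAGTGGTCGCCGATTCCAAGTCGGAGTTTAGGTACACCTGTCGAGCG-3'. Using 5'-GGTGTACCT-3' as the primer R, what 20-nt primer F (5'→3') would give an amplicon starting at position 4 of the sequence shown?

The reverse primer's reverse complement AGGTACACC matches the template at positions 48–56; the product starts at position 4.
The forward primer is identical to the top strand over positions 4–23: TGTGTCTCTAGAACCAAGTG.

5'-TGTGTCTCTAGAACCAAGTG-3'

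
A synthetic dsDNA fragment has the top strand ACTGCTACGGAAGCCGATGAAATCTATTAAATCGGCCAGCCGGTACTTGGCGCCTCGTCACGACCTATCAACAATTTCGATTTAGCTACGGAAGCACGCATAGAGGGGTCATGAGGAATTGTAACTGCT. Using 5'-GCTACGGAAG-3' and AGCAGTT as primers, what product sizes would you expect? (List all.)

126 bp, 45 bp

The forward primer GCTACGGAAG matches the top strand at positions 4–13, 85–94.
The reverse primer's reverse complement is AACTGCT, matching at positions 123–129.
Each forward site pairs with the reverse site to give a product ending at position 129: sizes 126, 45 bp.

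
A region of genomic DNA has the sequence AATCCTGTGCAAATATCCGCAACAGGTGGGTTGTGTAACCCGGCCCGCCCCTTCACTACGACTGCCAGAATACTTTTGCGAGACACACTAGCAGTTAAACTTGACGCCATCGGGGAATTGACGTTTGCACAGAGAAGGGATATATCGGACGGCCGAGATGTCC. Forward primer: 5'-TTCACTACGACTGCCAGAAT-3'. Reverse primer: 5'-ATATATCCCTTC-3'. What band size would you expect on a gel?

Forward primer TTCACTACGACTGCCAGAAT is found on the top strand at positions 52–71.
The reverse primer's reverse complement is GAAGGGATATAT, which matches the template at positions 134–145.
Amplicon spans positions 52–145: 94 bp.

94 bp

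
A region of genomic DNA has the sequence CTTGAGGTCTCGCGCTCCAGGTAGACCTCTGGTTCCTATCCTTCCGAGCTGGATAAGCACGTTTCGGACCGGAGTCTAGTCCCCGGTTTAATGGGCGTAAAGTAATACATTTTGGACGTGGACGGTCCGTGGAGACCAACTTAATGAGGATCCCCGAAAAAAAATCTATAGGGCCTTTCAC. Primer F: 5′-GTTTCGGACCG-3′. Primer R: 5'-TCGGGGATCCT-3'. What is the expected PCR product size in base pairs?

97 bp

Forward primer GTTTCGGACCG is found on the top strand at positions 61–71.
Reverse complement of the reverse primer: AGGATCCCCGA. This occurs on the top strand at positions 147–157.
Amplicon spans positions 61–157: 97 bp.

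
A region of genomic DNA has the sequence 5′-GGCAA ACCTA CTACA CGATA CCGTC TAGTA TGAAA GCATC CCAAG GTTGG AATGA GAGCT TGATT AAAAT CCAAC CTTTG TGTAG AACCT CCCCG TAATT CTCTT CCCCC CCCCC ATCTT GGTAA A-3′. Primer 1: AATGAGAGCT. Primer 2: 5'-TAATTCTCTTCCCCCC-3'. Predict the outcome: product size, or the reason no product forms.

Primer 1 (AATGAGAGCT) matches the top strand at positions 51–60 (3' end points downstream).
Primer 2 (TAATTCTCTTCCCCCC) also matches the top strand directly, at positions 96–111 — its reverse complement GGGGGGAAGAGAATTA is not present.
Both primers anneal to the bottom strand with 3' ends pointing the same way, so neither can prime synthesis back toward the other.

No product — both primers anneal to the same strand and extend in the same direction.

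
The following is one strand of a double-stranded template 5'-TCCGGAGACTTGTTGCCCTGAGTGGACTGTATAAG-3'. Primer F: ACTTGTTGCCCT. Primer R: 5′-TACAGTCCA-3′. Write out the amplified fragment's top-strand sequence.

Forward primer ACTTGTTGCCCT is found on the top strand at positions 8–19.
Reverse complement of the reverse primer: TGGACTGTA. This occurs on the top strand at positions 23–31.
The product is the template from position 8 through 31 (24 bp).

5'-ACTTGTTGCCCTGAGTGGACTGTA-3'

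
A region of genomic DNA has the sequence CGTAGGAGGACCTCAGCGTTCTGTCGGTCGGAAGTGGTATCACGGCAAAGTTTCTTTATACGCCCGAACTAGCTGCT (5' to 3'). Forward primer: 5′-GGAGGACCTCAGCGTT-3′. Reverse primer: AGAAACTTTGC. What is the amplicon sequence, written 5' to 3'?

5'-GGAGGACCTCAGCGTTCTGTCGGTCGGAAGTGGTATCACGGCAAAGTTTCT-3'

Forward primer GGAGGACCTCAGCGTT is found on the top strand at positions 5–20.
Taking the reverse complement of AGAAACTTTGC gives GCAAAGTTTCT, found at positions 45–55 on the template; the primer anneals here to the top strand with its 3' end pointing upstream.
The product is the template from position 5 through 55 (51 bp).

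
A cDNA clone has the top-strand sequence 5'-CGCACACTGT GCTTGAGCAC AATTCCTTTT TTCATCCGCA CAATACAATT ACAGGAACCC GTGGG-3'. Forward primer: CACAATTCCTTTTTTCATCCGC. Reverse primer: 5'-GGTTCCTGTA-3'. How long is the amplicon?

Scanning the template, CACAATTCCTTTTTTCATCCGC occurs at positions 18–39; this primer anneals to the bottom strand there with its 3' end pointing downstream.
Reverse complement of the reverse primer: TACAGGAACC. This occurs on the top strand at positions 50–59.
Product length = (reverse-primer end) − (forward-primer start) + 1 = 59 − 18 + 1 = 42 bp.

42 bp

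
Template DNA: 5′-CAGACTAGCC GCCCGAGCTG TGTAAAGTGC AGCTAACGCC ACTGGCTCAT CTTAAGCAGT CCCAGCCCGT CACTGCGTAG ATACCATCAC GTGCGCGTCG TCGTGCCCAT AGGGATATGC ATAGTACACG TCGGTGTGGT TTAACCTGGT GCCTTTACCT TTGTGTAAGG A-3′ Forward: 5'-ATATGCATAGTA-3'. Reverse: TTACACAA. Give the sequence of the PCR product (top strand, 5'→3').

5'-ATATGCATAGTACACGTCGGTGTGGTTTAACCTGGTGCCTTTACCTTTGTGTAA-3'

Forward primer ATATGCATAGTA is found on the top strand at positions 115–126.
Taking the reverse complement of TTACACAA gives TTGTGTAA, found at positions 161–168 on the template; the primer anneals here to the top strand with its 3' end pointing upstream.
The product is the template from position 115 through 168 (54 bp).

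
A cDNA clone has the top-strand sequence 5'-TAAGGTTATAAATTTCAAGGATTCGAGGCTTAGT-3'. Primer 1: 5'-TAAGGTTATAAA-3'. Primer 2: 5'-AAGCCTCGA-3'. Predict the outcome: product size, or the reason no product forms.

Yes — a 31 bp product.

Primer 1 (TAAGGTTATAAA) matches the top strand at positions 1–12; it acts as a forward primer.
Primer 2's reverse complement is TCGAGGCTT, matching the top strand at positions 23–31; it acts as a reverse primer.
The 3' ends face each other across positions 1–31, giving a 31 bp product.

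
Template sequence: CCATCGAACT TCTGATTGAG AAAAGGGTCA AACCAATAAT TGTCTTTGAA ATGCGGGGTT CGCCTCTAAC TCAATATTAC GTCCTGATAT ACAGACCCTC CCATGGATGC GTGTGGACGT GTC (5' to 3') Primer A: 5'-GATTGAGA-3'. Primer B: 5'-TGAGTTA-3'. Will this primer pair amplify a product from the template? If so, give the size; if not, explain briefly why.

Primer A (GATTGAGA) matches the top strand at positions 14–21; it acts as a forward primer.
Primer B's reverse complement is TAACTCA, matching the top strand at positions 67–73; it acts as a reverse primer.
The 3' ends face each other across positions 14–73, giving a 60 bp product.

Yes — a 60 bp product.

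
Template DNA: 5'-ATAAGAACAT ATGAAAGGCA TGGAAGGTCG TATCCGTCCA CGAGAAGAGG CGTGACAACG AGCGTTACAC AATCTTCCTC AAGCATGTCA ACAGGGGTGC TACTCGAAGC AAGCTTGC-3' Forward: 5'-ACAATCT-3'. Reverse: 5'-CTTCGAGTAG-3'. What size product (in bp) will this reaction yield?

41 bp

The forward primer matches the template at positions 69–75.
Reverse complement of the reverse primer: CTACTCGAAG. This occurs on the top strand at positions 100–109.
Amplicon spans positions 69–109: 41 bp.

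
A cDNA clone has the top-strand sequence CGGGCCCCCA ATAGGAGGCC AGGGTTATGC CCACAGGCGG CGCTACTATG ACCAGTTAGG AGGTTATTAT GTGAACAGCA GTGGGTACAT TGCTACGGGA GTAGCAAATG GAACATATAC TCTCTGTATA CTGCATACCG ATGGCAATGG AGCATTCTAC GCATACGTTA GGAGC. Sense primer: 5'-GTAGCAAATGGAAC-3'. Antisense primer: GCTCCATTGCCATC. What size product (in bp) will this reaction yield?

The forward primer matches the template at positions 101–114.
Reverse complement of the reverse primer: GATGGCAATGGAGC. This occurs on the top strand at positions 140–153.
Amplicon spans positions 101–153: 53 bp.

53 bp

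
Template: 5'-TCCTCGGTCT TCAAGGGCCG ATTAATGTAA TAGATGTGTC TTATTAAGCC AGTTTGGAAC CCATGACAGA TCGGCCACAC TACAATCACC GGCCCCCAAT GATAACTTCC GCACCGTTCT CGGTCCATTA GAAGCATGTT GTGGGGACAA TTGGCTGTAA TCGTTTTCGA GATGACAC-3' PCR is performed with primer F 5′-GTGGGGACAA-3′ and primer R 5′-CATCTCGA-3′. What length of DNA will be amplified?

34 bp

Forward primer GTGGGGACAA is found on the top strand at positions 141–150.
Taking the reverse complement of CATCTCGA gives TCGAGATG, found at positions 167–174 on the template; the primer anneals here to the top strand with its 3' end pointing upstream.
Product length = (reverse-primer end) − (forward-primer start) + 1 = 174 − 141 + 1 = 34 bp.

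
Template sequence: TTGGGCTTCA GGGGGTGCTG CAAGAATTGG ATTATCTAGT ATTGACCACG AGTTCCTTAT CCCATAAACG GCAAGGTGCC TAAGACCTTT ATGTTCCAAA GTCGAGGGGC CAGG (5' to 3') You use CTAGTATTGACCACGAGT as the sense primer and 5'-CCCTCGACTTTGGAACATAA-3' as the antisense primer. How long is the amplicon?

Forward primer CTAGTATTGACCACGAGT is found on the top strand at positions 36–53.
Reverse complement of the reverse primer: TTATGTTCCAAAGTCGAGGG. This occurs on the top strand at positions 89–108.
The product runs from position 36 to position 108, so its length is 108 − 36 + 1 = 73 bp.

73 bp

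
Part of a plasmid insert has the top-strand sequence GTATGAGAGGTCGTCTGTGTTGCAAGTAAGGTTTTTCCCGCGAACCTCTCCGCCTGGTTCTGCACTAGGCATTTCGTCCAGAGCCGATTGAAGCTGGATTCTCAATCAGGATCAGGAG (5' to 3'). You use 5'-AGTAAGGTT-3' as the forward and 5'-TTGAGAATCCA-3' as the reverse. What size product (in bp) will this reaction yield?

The forward primer matches the template at positions 25–33.
The reverse primer's reverse complement is TGGATTCTCAA, which matches the template at positions 95–105.
Amplicon spans positions 25–105: 81 bp.

81 bp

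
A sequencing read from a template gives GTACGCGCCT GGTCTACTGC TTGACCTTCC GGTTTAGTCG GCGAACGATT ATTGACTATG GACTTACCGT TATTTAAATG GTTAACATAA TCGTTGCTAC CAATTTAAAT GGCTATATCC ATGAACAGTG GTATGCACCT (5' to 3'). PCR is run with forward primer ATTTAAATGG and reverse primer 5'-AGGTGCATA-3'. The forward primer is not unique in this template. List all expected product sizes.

The forward primer ATTTAAATGG matches the top strand at positions 72–81, 103–112.
The reverse primer's reverse complement is TATGCACCT, matching at positions 132–140.
Each forward site pairs with the reverse site to give a product ending at position 140: sizes 69, 38 bp.

69 bp, 38 bp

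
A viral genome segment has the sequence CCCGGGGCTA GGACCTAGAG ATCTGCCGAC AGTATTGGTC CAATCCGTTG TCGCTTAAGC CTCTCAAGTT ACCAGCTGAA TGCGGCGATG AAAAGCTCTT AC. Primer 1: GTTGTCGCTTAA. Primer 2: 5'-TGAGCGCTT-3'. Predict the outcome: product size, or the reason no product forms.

Primer 2 (TGAGCGCTT) does not match the top strand, and its reverse complement AAGCGCTCA does not match either.
With no annealing site for primer 2, no amplification occurs.

No product — primer 2 has no binding site in the template.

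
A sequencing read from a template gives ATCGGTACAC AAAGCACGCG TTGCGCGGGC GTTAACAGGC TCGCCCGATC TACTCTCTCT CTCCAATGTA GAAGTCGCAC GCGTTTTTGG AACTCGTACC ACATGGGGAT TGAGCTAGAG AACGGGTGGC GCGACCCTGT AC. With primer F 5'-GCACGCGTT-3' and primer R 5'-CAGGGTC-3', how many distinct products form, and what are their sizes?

The forward primer GCACGCGTT matches the top strand at positions 14–22, 77–85.
The reverse primer's reverse complement is GACCCTG, matching at positions 133–139.
Each forward site pairs with the reverse site to give a product ending at position 139: sizes 126, 63 bp.

Two products: 126 bp, 63 bp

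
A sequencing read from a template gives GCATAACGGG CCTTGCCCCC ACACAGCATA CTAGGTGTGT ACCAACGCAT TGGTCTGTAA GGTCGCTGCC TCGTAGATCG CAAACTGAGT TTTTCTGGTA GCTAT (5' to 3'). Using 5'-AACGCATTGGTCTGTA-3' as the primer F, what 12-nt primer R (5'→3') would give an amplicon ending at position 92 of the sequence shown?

The forward primer binds at positions 44–59; the product's 3' end on the top strand is position 92.
The reverse primer anneals to the top strand over positions 81–92, i.e. to CAAACTGAGTTT.
Its sequence written 5'→3' is the reverse complement: AAACTCAGTTTG.

5'-AAACTCAGTTTG-3'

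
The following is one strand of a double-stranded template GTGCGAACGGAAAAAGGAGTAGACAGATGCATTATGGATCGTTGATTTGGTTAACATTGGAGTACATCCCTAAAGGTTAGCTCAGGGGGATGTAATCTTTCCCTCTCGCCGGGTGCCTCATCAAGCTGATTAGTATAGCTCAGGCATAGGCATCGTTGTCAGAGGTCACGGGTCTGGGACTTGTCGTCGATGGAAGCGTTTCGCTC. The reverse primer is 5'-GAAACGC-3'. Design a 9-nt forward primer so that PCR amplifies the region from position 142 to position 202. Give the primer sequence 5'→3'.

5'-AGGCATAGG-3'

The reverse primer's reverse complement GCGTTTC matches the template at positions 196–202; the product starts at position 142.
The forward primer is identical to the top strand over positions 142–150: AGGCATAGG.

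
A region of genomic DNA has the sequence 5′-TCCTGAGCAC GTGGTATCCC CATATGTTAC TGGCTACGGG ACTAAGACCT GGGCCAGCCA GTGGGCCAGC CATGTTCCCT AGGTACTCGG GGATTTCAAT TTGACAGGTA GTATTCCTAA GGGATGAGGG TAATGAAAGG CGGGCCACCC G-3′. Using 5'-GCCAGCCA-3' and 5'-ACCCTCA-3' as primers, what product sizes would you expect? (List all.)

79 bp, 67 bp

The forward primer GCCAGCCA matches the top strand at positions 53–60, 65–72.
The reverse primer's reverse complement is TGAGGGT, matching at positions 125–131.
Each forward site pairs with the reverse site to give a product ending at position 131: sizes 79, 67 bp.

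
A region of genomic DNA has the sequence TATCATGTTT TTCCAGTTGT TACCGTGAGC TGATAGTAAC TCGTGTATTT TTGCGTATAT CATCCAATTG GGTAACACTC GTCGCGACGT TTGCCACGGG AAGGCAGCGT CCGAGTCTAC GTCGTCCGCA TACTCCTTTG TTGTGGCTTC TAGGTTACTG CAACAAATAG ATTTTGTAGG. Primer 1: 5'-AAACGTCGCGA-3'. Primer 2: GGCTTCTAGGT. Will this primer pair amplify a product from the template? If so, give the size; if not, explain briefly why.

Primer 1 (AAACGTCGCGA) has reverse complement TCGCGACGTTT, which matches the top strand at positions 82–92; primer 1 anneals to the top strand there with its 3' end pointing upstream toward position 82.
Primer 2 (GGCTTCTAGGT) matches the top strand directly at positions 145–155; it anneals to the bottom strand with its 3' end pointing downstream toward position 155.
The 3' ends diverge (primer 1 extends toward position 1, primer 2 toward position 180), so the primers never converge on a shared product.

No product — the primers' 3' ends point away from each other.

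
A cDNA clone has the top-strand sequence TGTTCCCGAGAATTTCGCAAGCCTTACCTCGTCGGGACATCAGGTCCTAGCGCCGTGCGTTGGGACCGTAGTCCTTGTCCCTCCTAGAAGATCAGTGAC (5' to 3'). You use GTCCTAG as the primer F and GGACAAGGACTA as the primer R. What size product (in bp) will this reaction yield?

37 bp

The forward primer matches the template at positions 44–50.
Taking the reverse complement of GGACAAGGACTA gives TAGTCCTTGTCC, found at positions 69–80 on the template; the primer anneals here to the top strand with its 3' end pointing upstream.
Amplicon spans positions 44–80: 37 bp.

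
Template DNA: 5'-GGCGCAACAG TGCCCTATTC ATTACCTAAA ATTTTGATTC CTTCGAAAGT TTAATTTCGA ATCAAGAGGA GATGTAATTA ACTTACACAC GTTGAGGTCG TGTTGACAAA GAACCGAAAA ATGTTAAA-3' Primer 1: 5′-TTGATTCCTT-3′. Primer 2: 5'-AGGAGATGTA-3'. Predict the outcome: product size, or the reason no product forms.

Primer 1 (TTGATTCCTT) matches the top strand at positions 34–43 (3' end points downstream).
Primer 2 (AGGAGATGTA) also matches the top strand directly, at positions 67–76 — its reverse complement TACATCTCCT is not present.
Both primers anneal to the bottom strand with 3' ends pointing the same way, so neither can prime synthesis back toward the other.

No product — both primers anneal to the same strand and extend in the same direction.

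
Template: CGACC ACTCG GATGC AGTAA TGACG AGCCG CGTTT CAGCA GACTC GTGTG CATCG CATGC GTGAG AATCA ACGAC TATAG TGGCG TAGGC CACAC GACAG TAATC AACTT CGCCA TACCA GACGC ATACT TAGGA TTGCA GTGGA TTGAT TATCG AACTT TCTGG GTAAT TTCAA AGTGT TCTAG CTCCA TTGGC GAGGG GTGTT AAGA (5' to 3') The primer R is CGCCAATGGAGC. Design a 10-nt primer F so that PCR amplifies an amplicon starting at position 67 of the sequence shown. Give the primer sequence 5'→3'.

5'-ATCAACGACT-3'

The reverse primer's reverse complement GCTCCATTGGCG matches the template at positions 185–196; the product starts at position 67.
The forward primer is identical to the top strand over positions 67–76: ATCAACGACT.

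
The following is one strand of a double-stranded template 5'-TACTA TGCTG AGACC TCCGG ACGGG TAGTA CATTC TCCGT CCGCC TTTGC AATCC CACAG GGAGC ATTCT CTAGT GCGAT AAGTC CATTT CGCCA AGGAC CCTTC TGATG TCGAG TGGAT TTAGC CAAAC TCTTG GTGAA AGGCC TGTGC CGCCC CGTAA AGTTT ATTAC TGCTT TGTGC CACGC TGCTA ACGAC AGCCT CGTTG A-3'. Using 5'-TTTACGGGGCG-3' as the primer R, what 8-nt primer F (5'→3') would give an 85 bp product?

The reverse primer's reverse complement CGCCCCGTAAA matches the template at positions 151–161, so the product ends at position 161.
An 85 bp product then starts at position 161 − 85 + 1 = 77.
The forward primer is identical to the top strand there: CGATAAGT.

5'-CGATAAGT-3'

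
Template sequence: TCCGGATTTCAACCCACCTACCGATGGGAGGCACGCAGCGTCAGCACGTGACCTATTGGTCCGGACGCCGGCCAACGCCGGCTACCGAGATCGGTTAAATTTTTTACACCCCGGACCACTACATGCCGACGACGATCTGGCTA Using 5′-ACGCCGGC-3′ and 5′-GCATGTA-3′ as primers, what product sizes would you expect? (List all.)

62 bp, 52 bp

The forward primer ACGCCGGC matches the top strand at positions 65–72, 75–82.
The reverse primer's reverse complement is TACATGC, matching at positions 120–126.
Each forward site pairs with the reverse site to give a product ending at position 126: sizes 62, 52 bp.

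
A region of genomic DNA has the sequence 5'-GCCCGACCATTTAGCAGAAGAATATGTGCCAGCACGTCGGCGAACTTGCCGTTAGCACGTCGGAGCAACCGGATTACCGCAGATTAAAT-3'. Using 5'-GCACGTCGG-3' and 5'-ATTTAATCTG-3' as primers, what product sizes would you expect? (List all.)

58 bp, 35 bp

The forward primer GCACGTCGG matches the top strand at positions 32–40, 55–63.
The reverse primer's reverse complement is CAGATTAAAT, matching at positions 80–89.
Each forward site pairs with the reverse site to give a product ending at position 89: sizes 58, 35 bp.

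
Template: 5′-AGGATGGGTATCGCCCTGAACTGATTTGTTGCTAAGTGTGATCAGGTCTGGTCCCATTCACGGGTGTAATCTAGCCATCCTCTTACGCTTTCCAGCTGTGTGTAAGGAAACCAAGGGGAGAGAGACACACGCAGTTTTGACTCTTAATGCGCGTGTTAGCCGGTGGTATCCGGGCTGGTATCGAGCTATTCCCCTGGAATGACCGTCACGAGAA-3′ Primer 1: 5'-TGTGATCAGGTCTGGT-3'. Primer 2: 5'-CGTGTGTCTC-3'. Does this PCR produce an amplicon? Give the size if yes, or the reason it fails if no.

Primer 1 (TGTGATCAGGTCTGGT) matches the top strand at positions 37–52; it acts as a forward primer.
Primer 2's reverse complement is GAGACACACG, matching the top strand at positions 122–131; it acts as a reverse primer.
The 3' ends face each other across positions 37–131, giving a 95 bp product.

Yes — a 95 bp product.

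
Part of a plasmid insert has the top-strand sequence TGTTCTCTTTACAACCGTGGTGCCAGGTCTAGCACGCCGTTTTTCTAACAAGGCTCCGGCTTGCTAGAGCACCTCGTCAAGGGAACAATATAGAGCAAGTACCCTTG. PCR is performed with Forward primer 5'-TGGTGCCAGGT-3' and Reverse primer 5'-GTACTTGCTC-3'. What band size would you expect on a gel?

The forward primer matches the template at positions 18–28.
The reverse primer's reverse complement is GAGCAAGTAC, which matches the template at positions 93–102.
Amplicon spans positions 18–102: 85 bp.

85 bp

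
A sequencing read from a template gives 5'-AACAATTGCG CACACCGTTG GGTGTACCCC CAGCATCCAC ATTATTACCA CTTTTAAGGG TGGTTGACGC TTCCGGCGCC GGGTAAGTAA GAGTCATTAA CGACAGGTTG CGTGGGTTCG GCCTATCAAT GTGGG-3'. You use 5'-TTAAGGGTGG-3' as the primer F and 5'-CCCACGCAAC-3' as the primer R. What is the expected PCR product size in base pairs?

63 bp

Scanning the template, TTAAGGGTGG occurs at positions 54–63; this primer anneals to the bottom strand there with its 3' end pointing downstream.
Taking the reverse complement of CCCACGCAAC gives GTTGCGTGGG, found at positions 107–116 on the template; the primer anneals here to the top strand with its 3' end pointing upstream.
Amplicon spans positions 54–116: 63 bp.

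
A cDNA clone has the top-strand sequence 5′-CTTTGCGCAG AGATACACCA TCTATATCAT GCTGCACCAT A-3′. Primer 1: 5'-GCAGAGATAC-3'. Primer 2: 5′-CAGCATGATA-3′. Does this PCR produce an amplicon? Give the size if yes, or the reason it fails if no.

Yes — a 28 bp product.

Primer 1 (GCAGAGATAC) matches the top strand at positions 7–16; it acts as a forward primer.
Primer 2's reverse complement is TATCATGCTG, matching the top strand at positions 25–34; it acts as a reverse primer.
The 3' ends face each other across positions 7–34, giving a 28 bp product.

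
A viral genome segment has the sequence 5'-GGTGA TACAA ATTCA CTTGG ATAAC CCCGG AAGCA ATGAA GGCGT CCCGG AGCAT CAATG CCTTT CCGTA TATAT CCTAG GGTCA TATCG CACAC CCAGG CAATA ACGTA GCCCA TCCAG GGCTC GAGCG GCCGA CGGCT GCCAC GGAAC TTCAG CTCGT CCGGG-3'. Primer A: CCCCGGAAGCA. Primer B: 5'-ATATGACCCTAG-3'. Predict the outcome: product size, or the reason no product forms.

Yes — a 64 bp product.

Primer A (CCCCGGAAGCA) matches the top strand at positions 25–35; it acts as a forward primer.
Primer B's reverse complement is CTAGGGTCATAT, matching the top strand at positions 77–88; it acts as a reverse primer.
The 3' ends face each other across positions 25–88, giving a 64 bp product.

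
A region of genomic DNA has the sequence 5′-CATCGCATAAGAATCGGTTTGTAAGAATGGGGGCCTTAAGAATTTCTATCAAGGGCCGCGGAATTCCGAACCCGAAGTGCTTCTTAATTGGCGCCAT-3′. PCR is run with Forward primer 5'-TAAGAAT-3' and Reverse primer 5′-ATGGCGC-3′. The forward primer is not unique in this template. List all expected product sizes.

The forward primer TAAGAAT matches the top strand at positions 8–14, 22–28, 37–43.
The reverse primer's reverse complement is GCGCCAT, matching at positions 91–97.
Each forward site pairs with the reverse site to give a product ending at position 97: sizes 90, 76, 61 bp.

90 bp, 76 bp, 61 bp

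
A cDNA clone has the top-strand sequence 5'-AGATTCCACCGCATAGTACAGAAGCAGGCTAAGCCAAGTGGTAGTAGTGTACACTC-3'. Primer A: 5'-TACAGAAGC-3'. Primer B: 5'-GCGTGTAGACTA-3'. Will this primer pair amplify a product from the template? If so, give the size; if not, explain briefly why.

Primer B (GCGTGTAGACTA) does not match the top strand, and its reverse complement TAGTCTACACGC does not match either.
With no annealing site for primer B, no amplification occurs.

No product — primer B has no binding site in the template.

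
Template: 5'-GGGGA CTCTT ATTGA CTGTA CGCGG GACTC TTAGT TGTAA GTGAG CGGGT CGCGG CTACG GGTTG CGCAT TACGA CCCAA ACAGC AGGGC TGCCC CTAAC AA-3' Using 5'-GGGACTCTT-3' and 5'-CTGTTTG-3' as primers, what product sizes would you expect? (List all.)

The forward primer GGGACTCTT matches the top strand at positions 2–10, 24–32.
The reverse primer's reverse complement is CAAACAG, matching at positions 78–84.
Each forward site pairs with the reverse site to give a product ending at position 84: sizes 83, 61 bp.

83 bp, 61 bp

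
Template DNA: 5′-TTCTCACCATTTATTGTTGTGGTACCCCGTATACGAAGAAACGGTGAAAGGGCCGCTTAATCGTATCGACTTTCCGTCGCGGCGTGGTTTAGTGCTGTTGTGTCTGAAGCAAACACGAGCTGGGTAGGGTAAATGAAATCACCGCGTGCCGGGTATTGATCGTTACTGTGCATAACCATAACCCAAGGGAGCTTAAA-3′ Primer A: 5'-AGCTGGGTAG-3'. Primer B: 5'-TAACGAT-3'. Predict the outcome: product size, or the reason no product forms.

Yes — a 48 bp product.

Primer A (AGCTGGGTAG) matches the top strand at positions 118–127; it acts as a forward primer.
Primer B's reverse complement is ATCGTTA, matching the top strand at positions 159–165; it acts as a reverse primer.
The 3' ends face each other across positions 118–165, giving a 48 bp product.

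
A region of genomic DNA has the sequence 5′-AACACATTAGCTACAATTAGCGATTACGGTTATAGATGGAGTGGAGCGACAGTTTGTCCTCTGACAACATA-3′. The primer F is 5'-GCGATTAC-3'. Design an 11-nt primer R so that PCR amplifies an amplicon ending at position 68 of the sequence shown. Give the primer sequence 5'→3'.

5'-GTTGTCAGAGG-3'

The forward primer binds at positions 20–27; the product's 3' end on the top strand is position 68.
The reverse primer anneals to the top strand over positions 58–68, i.e. to CCTCTGACAAC.
Its sequence written 5'→3' is the reverse complement: GTTGTCAGAGG.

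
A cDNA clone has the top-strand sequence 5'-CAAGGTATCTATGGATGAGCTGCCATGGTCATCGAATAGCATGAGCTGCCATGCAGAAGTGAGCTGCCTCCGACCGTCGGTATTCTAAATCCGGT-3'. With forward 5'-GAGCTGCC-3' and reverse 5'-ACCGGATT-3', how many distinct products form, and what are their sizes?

The forward primer GAGCTGCC matches the top strand at positions 17–24, 43–50, 61–68.
The reverse primer's reverse complement is AATCCGGT, matching at positions 88–95.
Each forward site pairs with the reverse site to give a product ending at position 95: sizes 79, 53, 35 bp.

Three products: 79 bp, 53 bp, 35 bp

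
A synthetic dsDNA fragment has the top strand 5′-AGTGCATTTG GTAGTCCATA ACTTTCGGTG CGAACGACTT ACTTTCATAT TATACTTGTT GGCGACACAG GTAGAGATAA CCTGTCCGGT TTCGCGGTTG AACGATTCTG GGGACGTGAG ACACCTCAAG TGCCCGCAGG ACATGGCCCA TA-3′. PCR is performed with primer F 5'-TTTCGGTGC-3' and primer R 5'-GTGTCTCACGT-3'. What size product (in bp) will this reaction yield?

Scanning the template, TTTCGGTGC occurs at positions 23–31; this primer anneals to the bottom strand there with its 3' end pointing downstream.
Reverse complement of the reverse primer: ACGTGAGACAC. This occurs on the top strand at positions 114–124.
Product length = (reverse-primer end) − (forward-primer start) + 1 = 124 − 23 + 1 = 102 bp.

102 bp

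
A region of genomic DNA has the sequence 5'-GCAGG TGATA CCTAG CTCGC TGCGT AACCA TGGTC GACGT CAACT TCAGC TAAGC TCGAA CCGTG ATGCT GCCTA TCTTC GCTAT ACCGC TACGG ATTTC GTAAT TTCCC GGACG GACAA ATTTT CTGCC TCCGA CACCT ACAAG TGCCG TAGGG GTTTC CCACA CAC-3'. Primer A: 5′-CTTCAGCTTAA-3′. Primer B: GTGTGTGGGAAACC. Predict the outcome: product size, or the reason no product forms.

Primer A (CTTCAGCTTAA) does not match the top strand, and its reverse complement TTAAGCTGAAG does not match either.
With no annealing site for primer A, no amplification occurs.

No product — primer A has no binding site in the template.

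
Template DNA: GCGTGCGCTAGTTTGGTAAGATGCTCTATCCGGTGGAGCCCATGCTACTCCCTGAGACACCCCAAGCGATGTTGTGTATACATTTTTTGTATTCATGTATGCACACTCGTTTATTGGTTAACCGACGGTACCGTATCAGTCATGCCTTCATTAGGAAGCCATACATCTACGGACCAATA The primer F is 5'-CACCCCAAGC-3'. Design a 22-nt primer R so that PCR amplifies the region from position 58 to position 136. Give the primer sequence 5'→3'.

5'-ATACGGTACCGTCGGTTAACCA-3'

The product's 3' end on the top strand is position 136.
The reverse primer anneals to the top strand over positions 115–136, i.e. to TGGTTAACCGACGGTACCGTAT.
Its sequence written 5'→3' is the reverse complement: ATACGGTACCGTCGGTTAACCA.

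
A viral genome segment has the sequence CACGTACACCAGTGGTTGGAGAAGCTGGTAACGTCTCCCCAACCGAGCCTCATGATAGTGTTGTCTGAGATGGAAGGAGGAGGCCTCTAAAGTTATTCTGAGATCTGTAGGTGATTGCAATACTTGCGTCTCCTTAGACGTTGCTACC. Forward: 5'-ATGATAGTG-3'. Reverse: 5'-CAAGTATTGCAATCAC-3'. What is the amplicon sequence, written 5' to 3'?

Scanning the template, ATGATAGTG occurs at positions 52–60; this primer anneals to the bottom strand there with its 3' end pointing downstream.
The reverse primer's reverse complement is GTGATTGCAATACTTG, which matches the template at positions 111–126.
The product is the template from position 52 through 126 (75 bp).

5'-ATGATAGTGTTGTCTGAGATGGAAGGAGGAGGCCTCTAAAGTTATTCTGAGATCTGTAGGTGATTGCAATACTTG-3'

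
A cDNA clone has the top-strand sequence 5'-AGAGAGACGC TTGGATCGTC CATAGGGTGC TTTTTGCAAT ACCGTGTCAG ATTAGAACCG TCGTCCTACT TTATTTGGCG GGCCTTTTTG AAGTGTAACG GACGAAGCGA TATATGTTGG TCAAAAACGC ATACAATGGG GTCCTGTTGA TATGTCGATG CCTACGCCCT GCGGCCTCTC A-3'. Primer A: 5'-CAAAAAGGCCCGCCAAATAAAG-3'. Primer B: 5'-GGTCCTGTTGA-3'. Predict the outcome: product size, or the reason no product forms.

No product — the primers' 3' ends point away from each other.

Primer A (CAAAAAGGCCCGCCAAATAAAG) has reverse complement CTTTATTTGGCGGGCCTTTTTG, which matches the top strand at positions 69–90; primer A anneals to the top strand there with its 3' end pointing upstream toward position 69.
Primer B (GGTCCTGTTGA) matches the top strand directly at positions 140–150; it anneals to the bottom strand with its 3' end pointing downstream toward position 150.
The 3' ends diverge (primer A extends toward position 1, primer B toward position 181), so the primers never converge on a shared product.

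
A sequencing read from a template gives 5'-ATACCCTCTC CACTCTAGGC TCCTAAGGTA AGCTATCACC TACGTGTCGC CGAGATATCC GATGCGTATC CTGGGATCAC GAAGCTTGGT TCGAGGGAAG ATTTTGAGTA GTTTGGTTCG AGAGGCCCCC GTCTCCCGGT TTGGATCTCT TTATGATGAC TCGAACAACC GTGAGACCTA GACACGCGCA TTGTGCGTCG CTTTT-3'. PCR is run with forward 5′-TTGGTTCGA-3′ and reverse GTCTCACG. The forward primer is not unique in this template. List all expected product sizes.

The forward primer TTGGTTCGA matches the top strand at positions 86–94, 113–121.
The reverse primer's reverse complement is CGTGAGAC, matching at positions 170–177.
Each forward site pairs with the reverse site to give a product ending at position 177: sizes 92, 65 bp.

92 bp, 65 bp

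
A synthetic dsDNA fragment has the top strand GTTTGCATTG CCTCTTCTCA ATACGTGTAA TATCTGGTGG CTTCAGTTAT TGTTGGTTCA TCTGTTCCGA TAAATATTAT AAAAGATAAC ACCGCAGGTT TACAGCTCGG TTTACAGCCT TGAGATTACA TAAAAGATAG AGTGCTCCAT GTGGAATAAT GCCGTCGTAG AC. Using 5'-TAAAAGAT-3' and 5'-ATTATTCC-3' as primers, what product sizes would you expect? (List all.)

The forward primer TAAAAGAT matches the top strand at positions 80–87, 131–138.
The reverse primer's reverse complement is GGAATAAT, matching at positions 153–160.
Each forward site pairs with the reverse site to give a product ending at position 160: sizes 81, 30 bp.

81 bp, 30 bp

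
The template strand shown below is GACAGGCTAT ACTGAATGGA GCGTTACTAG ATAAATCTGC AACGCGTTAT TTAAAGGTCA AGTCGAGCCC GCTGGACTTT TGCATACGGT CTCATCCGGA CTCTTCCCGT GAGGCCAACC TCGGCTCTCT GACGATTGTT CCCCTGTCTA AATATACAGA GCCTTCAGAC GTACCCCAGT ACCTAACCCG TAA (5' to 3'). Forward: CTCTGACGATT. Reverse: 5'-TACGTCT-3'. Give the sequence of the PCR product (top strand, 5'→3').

5'-CTCTGACGATTGTTCCCCTGTCTAAATATACAGAGCCTTCAGACGTA-3'

Forward primer CTCTGACGATT is found on the top strand at positions 127–137.
The reverse primer's reverse complement is AGACGTA, which matches the template at positions 167–173.
The product is the template from position 127 through 173 (47 bp).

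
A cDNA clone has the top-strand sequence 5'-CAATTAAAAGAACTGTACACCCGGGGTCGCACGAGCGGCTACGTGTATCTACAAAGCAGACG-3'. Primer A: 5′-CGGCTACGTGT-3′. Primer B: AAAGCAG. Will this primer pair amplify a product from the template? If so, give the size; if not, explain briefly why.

Primer A (CGGCTACGTGT) matches the top strand at positions 36–46 (3' end points downstream).
Primer B (AAAGCAG) also matches the top strand directly, at positions 53–59 — its reverse complement CTGCTTT is not present.
Both primers anneal to the bottom strand with 3' ends pointing the same way, so neither can prime synthesis back toward the other.

No product — both primers anneal to the same strand and extend in the same direction.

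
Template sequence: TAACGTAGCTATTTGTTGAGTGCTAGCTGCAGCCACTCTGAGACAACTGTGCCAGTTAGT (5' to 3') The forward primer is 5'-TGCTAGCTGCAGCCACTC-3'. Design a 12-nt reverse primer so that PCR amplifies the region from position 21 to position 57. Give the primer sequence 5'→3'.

The product's 3' end on the top strand is position 57.
The reverse primer anneals to the top strand over positions 46–57, i.e. to ACTGTGCCAGTT.
Its sequence written 5'→3' is the reverse complement: AACTGGCACAGT.

5'-AACTGGCACAGT-3'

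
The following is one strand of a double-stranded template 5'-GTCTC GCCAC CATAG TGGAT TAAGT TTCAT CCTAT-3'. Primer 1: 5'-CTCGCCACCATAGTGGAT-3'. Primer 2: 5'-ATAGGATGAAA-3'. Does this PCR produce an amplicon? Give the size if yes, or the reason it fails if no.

Yes — a 33 bp product.

Primer 1 (CTCGCCACCATAGTGGAT) matches the top strand at positions 3–20; it acts as a forward primer.
Primer 2's reverse complement is TTTCATCCTAT, matching the top strand at positions 25–35; it acts as a reverse primer.
The 3' ends face each other across positions 3–35, giving a 33 bp product.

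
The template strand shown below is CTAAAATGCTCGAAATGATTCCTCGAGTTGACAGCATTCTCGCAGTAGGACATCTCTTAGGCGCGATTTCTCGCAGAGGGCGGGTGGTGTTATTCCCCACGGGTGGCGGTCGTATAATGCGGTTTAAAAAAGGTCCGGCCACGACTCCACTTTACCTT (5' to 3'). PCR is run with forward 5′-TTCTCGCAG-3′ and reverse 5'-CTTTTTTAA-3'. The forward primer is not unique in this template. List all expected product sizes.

96 bp, 65 bp

The forward primer TTCTCGCAG matches the top strand at positions 37–45, 68–76.
The reverse primer's reverse complement is TTAAAAAAG, matching at positions 124–132.
Each forward site pairs with the reverse site to give a product ending at position 132: sizes 96, 65 bp.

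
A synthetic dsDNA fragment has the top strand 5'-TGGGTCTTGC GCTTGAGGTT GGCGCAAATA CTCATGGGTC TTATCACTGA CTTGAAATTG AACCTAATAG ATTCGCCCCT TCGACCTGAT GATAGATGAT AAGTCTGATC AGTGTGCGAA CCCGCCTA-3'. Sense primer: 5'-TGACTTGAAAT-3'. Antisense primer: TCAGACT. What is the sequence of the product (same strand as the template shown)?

Scanning the template, TGACTTGAAAT occurs at positions 48–58; this primer anneals to the bottom strand there with its 3' end pointing downstream.
Reverse complement of the reverse primer: AGTCTGA. This occurs on the top strand at positions 102–108.
The product is the template from position 48 through 108 (61 bp).

5'-TGACTTGAAATTGAACCTAATAGATTCGCCCCTTCGACCTGATGATAGATGATAAGTCTGA-3'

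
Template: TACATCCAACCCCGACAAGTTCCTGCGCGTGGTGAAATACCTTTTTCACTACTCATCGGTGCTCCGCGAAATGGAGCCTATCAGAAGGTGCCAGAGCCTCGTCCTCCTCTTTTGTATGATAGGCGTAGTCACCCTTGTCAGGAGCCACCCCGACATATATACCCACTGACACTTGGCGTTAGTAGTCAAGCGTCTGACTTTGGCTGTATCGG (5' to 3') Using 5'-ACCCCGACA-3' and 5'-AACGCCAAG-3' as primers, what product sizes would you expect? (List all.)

172 bp, 34 bp

The forward primer ACCCCGACA matches the top strand at positions 9–17, 147–155.
The reverse primer's reverse complement is CTTGGCGTT, matching at positions 172–180.
Each forward site pairs with the reverse site to give a product ending at position 180: sizes 172, 34 bp.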